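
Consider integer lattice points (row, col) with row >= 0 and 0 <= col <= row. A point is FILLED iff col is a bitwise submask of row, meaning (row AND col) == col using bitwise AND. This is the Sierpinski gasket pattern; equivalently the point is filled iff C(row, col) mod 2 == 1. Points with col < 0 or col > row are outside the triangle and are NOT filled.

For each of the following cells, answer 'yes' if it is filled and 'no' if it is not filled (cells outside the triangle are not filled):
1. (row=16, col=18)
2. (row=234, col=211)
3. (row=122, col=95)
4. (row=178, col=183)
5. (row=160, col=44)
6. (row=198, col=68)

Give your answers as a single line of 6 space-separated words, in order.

(16,18): col outside [0, 16] -> not filled
(234,211): row=0b11101010, col=0b11010011, row AND col = 0b11000010 = 194; 194 != 211 -> empty
(122,95): row=0b1111010, col=0b1011111, row AND col = 0b1011010 = 90; 90 != 95 -> empty
(178,183): col outside [0, 178] -> not filled
(160,44): row=0b10100000, col=0b101100, row AND col = 0b100000 = 32; 32 != 44 -> empty
(198,68): row=0b11000110, col=0b1000100, row AND col = 0b1000100 = 68; 68 == 68 -> filled

Answer: no no no no no yes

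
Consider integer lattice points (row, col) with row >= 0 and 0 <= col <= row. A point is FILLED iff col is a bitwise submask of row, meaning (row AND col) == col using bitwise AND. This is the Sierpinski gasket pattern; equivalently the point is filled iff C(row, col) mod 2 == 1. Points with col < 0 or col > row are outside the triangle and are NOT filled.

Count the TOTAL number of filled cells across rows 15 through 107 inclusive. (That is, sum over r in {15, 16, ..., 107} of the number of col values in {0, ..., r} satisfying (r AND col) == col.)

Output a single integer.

Answer: 1330

Derivation:
r15=1111 pc4: +16 =16
r16=10000 pc1: +2 =18
r17=10001 pc2: +4 =22
r18=10010 pc2: +4 =26
r19=10011 pc3: +8 =34
r20=10100 pc2: +4 =38
r21=10101 pc3: +8 =46
r22=10110 pc3: +8 =54
r23=10111 pc4: +16 =70
r24=11000 pc2: +4 =74
r25=11001 pc3: +8 =82
r26=11010 pc3: +8 =90
r27=11011 pc4: +16 =106
r28=11100 pc3: +8 =114
r29=11101 pc4: +16 =130
r30=11110 pc4: +16 =146
r31=11111 pc5: +32 =178
r32=100000 pc1: +2 =180
r33=100001 pc2: +4 =184
r34=100010 pc2: +4 =188
r35=100011 pc3: +8 =196
r36=100100 pc2: +4 =200
r37=100101 pc3: +8 =208
r38=100110 pc3: +8 =216
r39=100111 pc4: +16 =232
r40=101000 pc2: +4 =236
r41=101001 pc3: +8 =244
r42=101010 pc3: +8 =252
r43=101011 pc4: +16 =268
r44=101100 pc3: +8 =276
r45=101101 pc4: +16 =292
r46=101110 pc4: +16 =308
r47=101111 pc5: +32 =340
r48=110000 pc2: +4 =344
r49=110001 pc3: +8 =352
r50=110010 pc3: +8 =360
r51=110011 pc4: +16 =376
r52=110100 pc3: +8 =384
r53=110101 pc4: +16 =400
r54=110110 pc4: +16 =416
r55=110111 pc5: +32 =448
r56=111000 pc3: +8 =456
r57=111001 pc4: +16 =472
r58=111010 pc4: +16 =488
r59=111011 pc5: +32 =520
r60=111100 pc4: +16 =536
r61=111101 pc5: +32 =568
r62=111110 pc5: +32 =600
r63=111111 pc6: +64 =664
r64=1000000 pc1: +2 =666
r65=1000001 pc2: +4 =670
r66=1000010 pc2: +4 =674
r67=1000011 pc3: +8 =682
r68=1000100 pc2: +4 =686
r69=1000101 pc3: +8 =694
r70=1000110 pc3: +8 =702
r71=1000111 pc4: +16 =718
r72=1001000 pc2: +4 =722
r73=1001001 pc3: +8 =730
r74=1001010 pc3: +8 =738
r75=1001011 pc4: +16 =754
r76=1001100 pc3: +8 =762
r77=1001101 pc4: +16 =778
r78=1001110 pc4: +16 =794
r79=1001111 pc5: +32 =826
r80=1010000 pc2: +4 =830
r81=1010001 pc3: +8 =838
r82=1010010 pc3: +8 =846
r83=1010011 pc4: +16 =862
r84=1010100 pc3: +8 =870
r85=1010101 pc4: +16 =886
r86=1010110 pc4: +16 =902
r87=1010111 pc5: +32 =934
r88=1011000 pc3: +8 =942
r89=1011001 pc4: +16 =958
r90=1011010 pc4: +16 =974
r91=1011011 pc5: +32 =1006
r92=1011100 pc4: +16 =1022
r93=1011101 pc5: +32 =1054
r94=1011110 pc5: +32 =1086
r95=1011111 pc6: +64 =1150
r96=1100000 pc2: +4 =1154
r97=1100001 pc3: +8 =1162
r98=1100010 pc3: +8 =1170
r99=1100011 pc4: +16 =1186
r100=1100100 pc3: +8 =1194
r101=1100101 pc4: +16 =1210
r102=1100110 pc4: +16 =1226
r103=1100111 pc5: +32 =1258
r104=1101000 pc3: +8 =1266
r105=1101001 pc4: +16 =1282
r106=1101010 pc4: +16 =1298
r107=1101011 pc5: +32 =1330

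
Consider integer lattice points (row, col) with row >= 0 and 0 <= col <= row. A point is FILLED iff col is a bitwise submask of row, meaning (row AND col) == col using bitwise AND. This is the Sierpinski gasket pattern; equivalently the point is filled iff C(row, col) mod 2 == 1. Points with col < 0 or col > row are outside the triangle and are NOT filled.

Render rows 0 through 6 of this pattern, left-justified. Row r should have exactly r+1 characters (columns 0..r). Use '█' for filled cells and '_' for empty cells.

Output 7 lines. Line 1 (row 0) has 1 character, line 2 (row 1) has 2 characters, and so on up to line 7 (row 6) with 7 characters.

Answer: █
██
█_█
████
█___█
██__██
█_█_█_█

Derivation:
r0=0: █
r1=1: ██
r2=10: █_█
r3=11: ████
r4=100: █___█
r5=101: ██__██
r6=110: █_█_█_█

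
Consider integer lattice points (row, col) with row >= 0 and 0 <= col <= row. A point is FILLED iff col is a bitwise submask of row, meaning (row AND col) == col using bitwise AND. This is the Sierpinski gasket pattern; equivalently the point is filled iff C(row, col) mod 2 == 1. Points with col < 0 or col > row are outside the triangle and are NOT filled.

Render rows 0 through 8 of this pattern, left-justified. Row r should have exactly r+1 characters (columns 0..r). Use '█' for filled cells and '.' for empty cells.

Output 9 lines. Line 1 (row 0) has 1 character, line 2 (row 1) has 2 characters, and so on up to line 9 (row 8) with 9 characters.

r0=0: █
r1=1: ██
r2=10: █.█
r3=11: ████
r4=100: █...█
r5=101: ██..██
r6=110: █.█.█.█
r7=111: ████████
r8=1000: █.......█

Answer: █
██
█.█
████
█...█
██..██
█.█.█.█
████████
█.......█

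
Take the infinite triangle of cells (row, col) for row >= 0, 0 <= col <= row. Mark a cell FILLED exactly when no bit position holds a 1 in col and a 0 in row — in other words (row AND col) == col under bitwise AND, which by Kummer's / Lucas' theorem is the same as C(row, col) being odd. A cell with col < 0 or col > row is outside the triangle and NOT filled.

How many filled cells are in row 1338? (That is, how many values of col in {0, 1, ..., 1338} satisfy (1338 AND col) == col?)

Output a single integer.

Answer: 64

Derivation:
1338 in binary = 10100111010
popcount(1338) = number of 1-bits in 10100111010 = 6
A col c satisfies (1338 AND c) == c iff every set bit of c is also set in 1338; each of the 6 set bits of 1338 can independently be on or off in c.
count = 2^6 = 64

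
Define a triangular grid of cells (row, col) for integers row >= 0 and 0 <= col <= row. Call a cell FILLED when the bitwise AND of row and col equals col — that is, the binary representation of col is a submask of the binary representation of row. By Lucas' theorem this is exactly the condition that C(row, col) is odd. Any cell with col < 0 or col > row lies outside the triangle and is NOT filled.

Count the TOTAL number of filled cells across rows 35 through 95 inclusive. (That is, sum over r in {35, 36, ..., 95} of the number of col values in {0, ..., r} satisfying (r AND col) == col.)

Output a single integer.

Answer: 962

Derivation:
r35=100011 pc3: +8 =8
r36=100100 pc2: +4 =12
r37=100101 pc3: +8 =20
r38=100110 pc3: +8 =28
r39=100111 pc4: +16 =44
r40=101000 pc2: +4 =48
r41=101001 pc3: +8 =56
r42=101010 pc3: +8 =64
r43=101011 pc4: +16 =80
r44=101100 pc3: +8 =88
r45=101101 pc4: +16 =104
r46=101110 pc4: +16 =120
r47=101111 pc5: +32 =152
r48=110000 pc2: +4 =156
r49=110001 pc3: +8 =164
r50=110010 pc3: +8 =172
r51=110011 pc4: +16 =188
r52=110100 pc3: +8 =196
r53=110101 pc4: +16 =212
r54=110110 pc4: +16 =228
r55=110111 pc5: +32 =260
r56=111000 pc3: +8 =268
r57=111001 pc4: +16 =284
r58=111010 pc4: +16 =300
r59=111011 pc5: +32 =332
r60=111100 pc4: +16 =348
r61=111101 pc5: +32 =380
r62=111110 pc5: +32 =412
r63=111111 pc6: +64 =476
r64=1000000 pc1: +2 =478
r65=1000001 pc2: +4 =482
r66=1000010 pc2: +4 =486
r67=1000011 pc3: +8 =494
r68=1000100 pc2: +4 =498
r69=1000101 pc3: +8 =506
r70=1000110 pc3: +8 =514
r71=1000111 pc4: +16 =530
r72=1001000 pc2: +4 =534
r73=1001001 pc3: +8 =542
r74=1001010 pc3: +8 =550
r75=1001011 pc4: +16 =566
r76=1001100 pc3: +8 =574
r77=1001101 pc4: +16 =590
r78=1001110 pc4: +16 =606
r79=1001111 pc5: +32 =638
r80=1010000 pc2: +4 =642
r81=1010001 pc3: +8 =650
r82=1010010 pc3: +8 =658
r83=1010011 pc4: +16 =674
r84=1010100 pc3: +8 =682
r85=1010101 pc4: +16 =698
r86=1010110 pc4: +16 =714
r87=1010111 pc5: +32 =746
r88=1011000 pc3: +8 =754
r89=1011001 pc4: +16 =770
r90=1011010 pc4: +16 =786
r91=1011011 pc5: +32 =818
r92=1011100 pc4: +16 =834
r93=1011101 pc5: +32 =866
r94=1011110 pc5: +32 =898
r95=1011111 pc6: +64 =962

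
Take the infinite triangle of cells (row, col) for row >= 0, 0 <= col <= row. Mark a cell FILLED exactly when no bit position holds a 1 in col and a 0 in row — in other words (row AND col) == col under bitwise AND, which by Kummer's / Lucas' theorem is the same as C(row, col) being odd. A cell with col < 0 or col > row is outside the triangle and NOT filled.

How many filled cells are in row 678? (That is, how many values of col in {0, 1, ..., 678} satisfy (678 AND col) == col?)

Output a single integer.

Answer: 32

Derivation:
678 in binary = 1010100110
popcount(678) = number of 1-bits in 1010100110 = 5
A col c satisfies (678 AND c) == c iff every set bit of c is also set in 678; each of the 5 set bits of 678 can independently be on or off in c.
count = 2^5 = 32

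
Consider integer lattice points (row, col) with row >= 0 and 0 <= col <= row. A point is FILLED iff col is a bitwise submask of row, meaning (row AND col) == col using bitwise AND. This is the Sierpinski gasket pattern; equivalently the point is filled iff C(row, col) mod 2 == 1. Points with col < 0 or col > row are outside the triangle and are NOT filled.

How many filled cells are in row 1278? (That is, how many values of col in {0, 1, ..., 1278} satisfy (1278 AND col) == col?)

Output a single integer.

1278 in binary = 10011111110
popcount(1278) = number of 1-bits in 10011111110 = 8
A col c satisfies (1278 AND c) == c iff every set bit of c is also set in 1278; each of the 8 set bits of 1278 can independently be on or off in c.
count = 2^8 = 256

Answer: 256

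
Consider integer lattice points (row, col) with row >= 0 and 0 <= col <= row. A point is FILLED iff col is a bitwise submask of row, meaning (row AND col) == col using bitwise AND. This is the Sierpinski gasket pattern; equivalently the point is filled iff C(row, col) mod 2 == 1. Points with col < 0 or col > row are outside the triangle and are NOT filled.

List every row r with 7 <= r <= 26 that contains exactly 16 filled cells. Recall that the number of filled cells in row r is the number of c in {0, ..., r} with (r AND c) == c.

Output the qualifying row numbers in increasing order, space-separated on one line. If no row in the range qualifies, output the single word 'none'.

Row r has 2^popcount(r) filled cells, so we need popcount(r) = log2(16) = 4.
Scan r = 7..26 and keep those with exactly 4 one-bits:
r=7=111 popcount=3 -> skip
r=8=1000 popcount=1 -> skip
r=9=1001 popcount=2 -> skip
r=10=1010 popcount=2 -> skip
r=11=1011 popcount=3 -> skip
r=12=1100 popcount=2 -> skip
r=13=1101 popcount=3 -> skip
r=14=1110 popcount=3 -> skip
r=15=1111 popcount=4 -> KEEP
r=16=10000 popcount=1 -> skip
r=17=10001 popcount=2 -> skip
r=18=10010 popcount=2 -> skip
r=19=10011 popcount=3 -> skip
r=20=10100 popcount=2 -> skip
r=21=10101 popcount=3 -> skip
r=22=10110 popcount=3 -> skip
r=23=10111 popcount=4 -> KEEP
r=24=11000 popcount=2 -> skip
r=25=11001 popcount=3 -> skip
r=26=11010 popcount=3 -> skip
Kept rows: 15 23

Answer: 15 23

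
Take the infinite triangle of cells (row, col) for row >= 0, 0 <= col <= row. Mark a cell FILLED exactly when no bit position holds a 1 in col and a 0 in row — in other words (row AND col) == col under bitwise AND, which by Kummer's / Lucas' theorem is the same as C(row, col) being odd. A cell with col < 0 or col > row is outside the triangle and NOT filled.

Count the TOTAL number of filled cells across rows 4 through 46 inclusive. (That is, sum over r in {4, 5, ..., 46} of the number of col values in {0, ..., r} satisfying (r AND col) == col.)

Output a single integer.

r4=100 pc1: +2 =2
r5=101 pc2: +4 =6
r6=110 pc2: +4 =10
r7=111 pc3: +8 =18
r8=1000 pc1: +2 =20
r9=1001 pc2: +4 =24
r10=1010 pc2: +4 =28
r11=1011 pc3: +8 =36
r12=1100 pc2: +4 =40
r13=1101 pc3: +8 =48
r14=1110 pc3: +8 =56
r15=1111 pc4: +16 =72
r16=10000 pc1: +2 =74
r17=10001 pc2: +4 =78
r18=10010 pc2: +4 =82
r19=10011 pc3: +8 =90
r20=10100 pc2: +4 =94
r21=10101 pc3: +8 =102
r22=10110 pc3: +8 =110
r23=10111 pc4: +16 =126
r24=11000 pc2: +4 =130
r25=11001 pc3: +8 =138
r26=11010 pc3: +8 =146
r27=11011 pc4: +16 =162
r28=11100 pc3: +8 =170
r29=11101 pc4: +16 =186
r30=11110 pc4: +16 =202
r31=11111 pc5: +32 =234
r32=100000 pc1: +2 =236
r33=100001 pc2: +4 =240
r34=100010 pc2: +4 =244
r35=100011 pc3: +8 =252
r36=100100 pc2: +4 =256
r37=100101 pc3: +8 =264
r38=100110 pc3: +8 =272
r39=100111 pc4: +16 =288
r40=101000 pc2: +4 =292
r41=101001 pc3: +8 =300
r42=101010 pc3: +8 =308
r43=101011 pc4: +16 =324
r44=101100 pc3: +8 =332
r45=101101 pc4: +16 =348
r46=101110 pc4: +16 =364

Answer: 364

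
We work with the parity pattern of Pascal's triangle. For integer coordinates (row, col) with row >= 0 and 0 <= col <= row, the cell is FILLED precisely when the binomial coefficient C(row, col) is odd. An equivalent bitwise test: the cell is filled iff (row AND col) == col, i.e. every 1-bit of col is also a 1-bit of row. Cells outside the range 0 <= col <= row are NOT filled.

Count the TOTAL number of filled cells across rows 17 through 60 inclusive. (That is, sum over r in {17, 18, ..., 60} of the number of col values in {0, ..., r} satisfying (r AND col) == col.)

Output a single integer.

r17=10001 pc2: +4 =4
r18=10010 pc2: +4 =8
r19=10011 pc3: +8 =16
r20=10100 pc2: +4 =20
r21=10101 pc3: +8 =28
r22=10110 pc3: +8 =36
r23=10111 pc4: +16 =52
r24=11000 pc2: +4 =56
r25=11001 pc3: +8 =64
r26=11010 pc3: +8 =72
r27=11011 pc4: +16 =88
r28=11100 pc3: +8 =96
r29=11101 pc4: +16 =112
r30=11110 pc4: +16 =128
r31=11111 pc5: +32 =160
r32=100000 pc1: +2 =162
r33=100001 pc2: +4 =166
r34=100010 pc2: +4 =170
r35=100011 pc3: +8 =178
r36=100100 pc2: +4 =182
r37=100101 pc3: +8 =190
r38=100110 pc3: +8 =198
r39=100111 pc4: +16 =214
r40=101000 pc2: +4 =218
r41=101001 pc3: +8 =226
r42=101010 pc3: +8 =234
r43=101011 pc4: +16 =250
r44=101100 pc3: +8 =258
r45=101101 pc4: +16 =274
r46=101110 pc4: +16 =290
r47=101111 pc5: +32 =322
r48=110000 pc2: +4 =326
r49=110001 pc3: +8 =334
r50=110010 pc3: +8 =342
r51=110011 pc4: +16 =358
r52=110100 pc3: +8 =366
r53=110101 pc4: +16 =382
r54=110110 pc4: +16 =398
r55=110111 pc5: +32 =430
r56=111000 pc3: +8 =438
r57=111001 pc4: +16 =454
r58=111010 pc4: +16 =470
r59=111011 pc5: +32 =502
r60=111100 pc4: +16 =518

Answer: 518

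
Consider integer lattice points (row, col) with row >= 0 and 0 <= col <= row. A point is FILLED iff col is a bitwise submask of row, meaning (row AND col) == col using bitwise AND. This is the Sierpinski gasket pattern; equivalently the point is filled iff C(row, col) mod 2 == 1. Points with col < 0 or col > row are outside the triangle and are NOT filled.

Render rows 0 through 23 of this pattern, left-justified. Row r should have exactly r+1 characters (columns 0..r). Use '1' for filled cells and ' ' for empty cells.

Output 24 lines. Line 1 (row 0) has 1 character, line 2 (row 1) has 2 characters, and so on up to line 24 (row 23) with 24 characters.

Answer: 1
11
1 1
1111
1   1
11  11
1 1 1 1
11111111
1       1
11      11
1 1     1 1
1111    1111
1   1   1   1
11  11  11  11
1 1 1 1 1 1 1 1
1111111111111111
1               1
11              11
1 1             1 1
1111            1111
1   1           1   1
11  11          11  11
1 1 1 1         1 1 1 1
11111111        11111111

Derivation:
r0=0: 1
r1=1: 11
r2=10: 1 1
r3=11: 1111
r4=100: 1   1
r5=101: 11  11
r6=110: 1 1 1 1
r7=111: 11111111
r8=1000: 1       1
r9=1001: 11      11
r10=1010: 1 1     1 1
r11=1011: 1111    1111
r12=1100: 1   1   1   1
r13=1101: 11  11  11  11
r14=1110: 1 1 1 1 1 1 1 1
r15=1111: 1111111111111111
r16=10000: 1               1
r17=10001: 11              11
r18=10010: 1 1             1 1
r19=10011: 1111            1111
r20=10100: 1   1           1   1
r21=10101: 11  11          11  11
r22=10110: 1 1 1 1         1 1 1 1
r23=10111: 11111111        11111111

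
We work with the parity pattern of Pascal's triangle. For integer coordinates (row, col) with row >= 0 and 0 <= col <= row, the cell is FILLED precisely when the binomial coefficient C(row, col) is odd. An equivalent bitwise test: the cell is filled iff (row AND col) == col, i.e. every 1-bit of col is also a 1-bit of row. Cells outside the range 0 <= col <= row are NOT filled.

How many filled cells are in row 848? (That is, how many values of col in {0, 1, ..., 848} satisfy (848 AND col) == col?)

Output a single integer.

Answer: 16

Derivation:
848 in binary = 1101010000
popcount(848) = number of 1-bits in 1101010000 = 4
A col c satisfies (848 AND c) == c iff every set bit of c is also set in 848; each of the 4 set bits of 848 can independently be on or off in c.
count = 2^4 = 16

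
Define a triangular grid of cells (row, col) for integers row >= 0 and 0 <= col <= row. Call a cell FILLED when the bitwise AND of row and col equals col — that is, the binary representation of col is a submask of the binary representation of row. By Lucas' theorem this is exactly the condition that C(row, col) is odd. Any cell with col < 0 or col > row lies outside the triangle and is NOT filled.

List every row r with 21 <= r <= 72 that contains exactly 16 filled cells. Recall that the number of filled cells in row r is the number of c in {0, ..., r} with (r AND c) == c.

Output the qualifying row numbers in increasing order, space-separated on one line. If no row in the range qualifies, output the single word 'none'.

Row r has 2^popcount(r) filled cells, so we need popcount(r) = log2(16) = 4.
Scan r = 21..72 and keep those with exactly 4 one-bits:
r=21=10101 popcount=3 -> skip
r=22=10110 popcount=3 -> skip
r=23=10111 popcount=4 -> KEEP
r=24=11000 popcount=2 -> skip
r=25=11001 popcount=3 -> skip
r=26=11010 popcount=3 -> skip
r=27=11011 popcount=4 -> KEEP
r=28=11100 popcount=3 -> skip
r=29=11101 popcount=4 -> KEEP
r=30=11110 popcount=4 -> KEEP
r=31=11111 popcount=5 -> skip
r=32=100000 popcount=1 -> skip
r=33=100001 popcount=2 -> skip
r=34=100010 popcount=2 -> skip
r=35=100011 popcount=3 -> skip
r=36=100100 popcount=2 -> skip
r=37=100101 popcount=3 -> skip
r=38=100110 popcount=3 -> skip
r=39=100111 popcount=4 -> KEEP
r=40=101000 popcount=2 -> skip
r=41=101001 popcount=3 -> skip
r=42=101010 popcount=3 -> skip
r=43=101011 popcount=4 -> KEEP
r=44=101100 popcount=3 -> skip
r=45=101101 popcount=4 -> KEEP
r=46=101110 popcount=4 -> KEEP
r=47=101111 popcount=5 -> skip
r=48=110000 popcount=2 -> skip
r=49=110001 popcount=3 -> skip
r=50=110010 popcount=3 -> skip
r=51=110011 popcount=4 -> KEEP
r=52=110100 popcount=3 -> skip
r=53=110101 popcount=4 -> KEEP
r=54=110110 popcount=4 -> KEEP
r=55=110111 popcount=5 -> skip
r=56=111000 popcount=3 -> skip
r=57=111001 popcount=4 -> KEEP
r=58=111010 popcount=4 -> KEEP
r=59=111011 popcount=5 -> skip
r=60=111100 popcount=4 -> KEEP
r=61=111101 popcount=5 -> skip
r=62=111110 popcount=5 -> skip
r=63=111111 popcount=6 -> skip
r=64=1000000 popcount=1 -> skip
r=65=1000001 popcount=2 -> skip
r=66=1000010 popcount=2 -> skip
r=67=1000011 popcount=3 -> skip
r=68=1000100 popcount=2 -> skip
r=69=1000101 popcount=3 -> skip
r=70=1000110 popcount=3 -> skip
r=71=1000111 popcount=4 -> KEEP
r=72=1001000 popcount=2 -> skip
Kept rows: 23 27 29 30 39 43 45 46 51 53 54 57 58 60 71

Answer: 23 27 29 30 39 43 45 46 51 53 54 57 58 60 71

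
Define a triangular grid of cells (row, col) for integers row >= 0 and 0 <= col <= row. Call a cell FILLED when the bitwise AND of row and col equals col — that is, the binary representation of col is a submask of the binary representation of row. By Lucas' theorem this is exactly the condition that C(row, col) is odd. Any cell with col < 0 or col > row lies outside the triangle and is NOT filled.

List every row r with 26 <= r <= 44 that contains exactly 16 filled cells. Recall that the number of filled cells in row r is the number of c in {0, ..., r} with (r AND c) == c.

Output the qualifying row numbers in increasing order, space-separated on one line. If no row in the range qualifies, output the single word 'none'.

Row r has 2^popcount(r) filled cells, so we need popcount(r) = log2(16) = 4.
Scan r = 26..44 and keep those with exactly 4 one-bits:
r=26=11010 popcount=3 -> skip
r=27=11011 popcount=4 -> KEEP
r=28=11100 popcount=3 -> skip
r=29=11101 popcount=4 -> KEEP
r=30=11110 popcount=4 -> KEEP
r=31=11111 popcount=5 -> skip
r=32=100000 popcount=1 -> skip
r=33=100001 popcount=2 -> skip
r=34=100010 popcount=2 -> skip
r=35=100011 popcount=3 -> skip
r=36=100100 popcount=2 -> skip
r=37=100101 popcount=3 -> skip
r=38=100110 popcount=3 -> skip
r=39=100111 popcount=4 -> KEEP
r=40=101000 popcount=2 -> skip
r=41=101001 popcount=3 -> skip
r=42=101010 popcount=3 -> skip
r=43=101011 popcount=4 -> KEEP
r=44=101100 popcount=3 -> skip
Kept rows: 27 29 30 39 43

Answer: 27 29 30 39 43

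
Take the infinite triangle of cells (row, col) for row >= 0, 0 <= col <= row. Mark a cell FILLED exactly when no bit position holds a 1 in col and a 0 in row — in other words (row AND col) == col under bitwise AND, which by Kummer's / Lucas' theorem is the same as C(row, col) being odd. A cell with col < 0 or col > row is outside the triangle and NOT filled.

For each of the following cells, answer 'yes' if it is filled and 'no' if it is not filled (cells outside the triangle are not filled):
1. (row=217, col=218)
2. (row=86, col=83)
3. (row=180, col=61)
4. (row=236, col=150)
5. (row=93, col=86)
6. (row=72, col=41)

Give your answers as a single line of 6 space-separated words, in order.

Answer: no no no no no no

Derivation:
(217,218): col outside [0, 217] -> not filled
(86,83): row=0b1010110, col=0b1010011, row AND col = 0b1010010 = 82; 82 != 83 -> empty
(180,61): row=0b10110100, col=0b111101, row AND col = 0b110100 = 52; 52 != 61 -> empty
(236,150): row=0b11101100, col=0b10010110, row AND col = 0b10000100 = 132; 132 != 150 -> empty
(93,86): row=0b1011101, col=0b1010110, row AND col = 0b1010100 = 84; 84 != 86 -> empty
(72,41): row=0b1001000, col=0b101001, row AND col = 0b1000 = 8; 8 != 41 -> empty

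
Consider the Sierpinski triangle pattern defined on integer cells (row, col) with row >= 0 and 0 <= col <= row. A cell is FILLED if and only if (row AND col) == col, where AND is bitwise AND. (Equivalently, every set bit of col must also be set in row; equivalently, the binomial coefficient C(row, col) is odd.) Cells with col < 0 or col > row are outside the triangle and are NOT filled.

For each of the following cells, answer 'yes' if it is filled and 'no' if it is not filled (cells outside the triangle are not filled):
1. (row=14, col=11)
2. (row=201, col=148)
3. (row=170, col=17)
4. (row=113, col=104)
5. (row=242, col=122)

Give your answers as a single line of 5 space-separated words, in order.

(14,11): row=0b1110, col=0b1011, row AND col = 0b1010 = 10; 10 != 11 -> empty
(201,148): row=0b11001001, col=0b10010100, row AND col = 0b10000000 = 128; 128 != 148 -> empty
(170,17): row=0b10101010, col=0b10001, row AND col = 0b0 = 0; 0 != 17 -> empty
(113,104): row=0b1110001, col=0b1101000, row AND col = 0b1100000 = 96; 96 != 104 -> empty
(242,122): row=0b11110010, col=0b1111010, row AND col = 0b1110010 = 114; 114 != 122 -> empty

Answer: no no no no no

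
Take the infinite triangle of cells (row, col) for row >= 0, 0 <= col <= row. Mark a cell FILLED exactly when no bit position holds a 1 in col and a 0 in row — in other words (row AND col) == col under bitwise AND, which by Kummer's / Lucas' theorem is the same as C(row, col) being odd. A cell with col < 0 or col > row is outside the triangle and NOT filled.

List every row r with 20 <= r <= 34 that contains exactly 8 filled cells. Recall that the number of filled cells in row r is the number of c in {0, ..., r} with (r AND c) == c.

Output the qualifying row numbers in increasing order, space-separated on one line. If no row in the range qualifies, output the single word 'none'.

Answer: 21 22 25 26 28

Derivation:
Row r has 2^popcount(r) filled cells, so we need popcount(r) = log2(8) = 3.
Scan r = 20..34 and keep those with exactly 3 one-bits:
r=20=10100 popcount=2 -> skip
r=21=10101 popcount=3 -> KEEP
r=22=10110 popcount=3 -> KEEP
r=23=10111 popcount=4 -> skip
r=24=11000 popcount=2 -> skip
r=25=11001 popcount=3 -> KEEP
r=26=11010 popcount=3 -> KEEP
r=27=11011 popcount=4 -> skip
r=28=11100 popcount=3 -> KEEP
r=29=11101 popcount=4 -> skip
r=30=11110 popcount=4 -> skip
r=31=11111 popcount=5 -> skip
r=32=100000 popcount=1 -> skip
r=33=100001 popcount=2 -> skip
r=34=100010 popcount=2 -> skip
Kept rows: 21 22 25 26 28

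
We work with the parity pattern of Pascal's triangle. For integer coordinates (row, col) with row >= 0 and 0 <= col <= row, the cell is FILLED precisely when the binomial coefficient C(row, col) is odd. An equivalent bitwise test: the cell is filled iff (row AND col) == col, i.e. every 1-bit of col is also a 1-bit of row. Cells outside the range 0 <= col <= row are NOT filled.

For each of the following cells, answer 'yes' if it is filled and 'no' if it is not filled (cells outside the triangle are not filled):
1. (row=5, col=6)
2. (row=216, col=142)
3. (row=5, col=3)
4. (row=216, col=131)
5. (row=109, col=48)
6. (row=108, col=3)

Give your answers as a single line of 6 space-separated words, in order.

Answer: no no no no no no

Derivation:
(5,6): col outside [0, 5] -> not filled
(216,142): row=0b11011000, col=0b10001110, row AND col = 0b10001000 = 136; 136 != 142 -> empty
(5,3): row=0b101, col=0b11, row AND col = 0b1 = 1; 1 != 3 -> empty
(216,131): row=0b11011000, col=0b10000011, row AND col = 0b10000000 = 128; 128 != 131 -> empty
(109,48): row=0b1101101, col=0b110000, row AND col = 0b100000 = 32; 32 != 48 -> empty
(108,3): row=0b1101100, col=0b11, row AND col = 0b0 = 0; 0 != 3 -> empty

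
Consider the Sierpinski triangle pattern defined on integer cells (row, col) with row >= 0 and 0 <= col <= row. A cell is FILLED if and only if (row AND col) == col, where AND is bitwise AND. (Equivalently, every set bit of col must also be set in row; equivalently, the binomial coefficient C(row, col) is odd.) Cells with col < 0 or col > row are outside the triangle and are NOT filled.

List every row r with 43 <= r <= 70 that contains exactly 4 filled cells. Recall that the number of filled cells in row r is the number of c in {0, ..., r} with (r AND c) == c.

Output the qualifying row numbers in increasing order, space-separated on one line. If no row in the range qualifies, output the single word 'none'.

Answer: 48 65 66 68

Derivation:
Row r has 2^popcount(r) filled cells, so we need popcount(r) = log2(4) = 2.
Scan r = 43..70 and keep those with exactly 2 one-bits:
r=43=101011 popcount=4 -> skip
r=44=101100 popcount=3 -> skip
r=45=101101 popcount=4 -> skip
r=46=101110 popcount=4 -> skip
r=47=101111 popcount=5 -> skip
r=48=110000 popcount=2 -> KEEP
r=49=110001 popcount=3 -> skip
r=50=110010 popcount=3 -> skip
r=51=110011 popcount=4 -> skip
r=52=110100 popcount=3 -> skip
r=53=110101 popcount=4 -> skip
r=54=110110 popcount=4 -> skip
r=55=110111 popcount=5 -> skip
r=56=111000 popcount=3 -> skip
r=57=111001 popcount=4 -> skip
r=58=111010 popcount=4 -> skip
r=59=111011 popcount=5 -> skip
r=60=111100 popcount=4 -> skip
r=61=111101 popcount=5 -> skip
r=62=111110 popcount=5 -> skip
r=63=111111 popcount=6 -> skip
r=64=1000000 popcount=1 -> skip
r=65=1000001 popcount=2 -> KEEP
r=66=1000010 popcount=2 -> KEEP
r=67=1000011 popcount=3 -> skip
r=68=1000100 popcount=2 -> KEEP
r=69=1000101 popcount=3 -> skip
r=70=1000110 popcount=3 -> skip
Kept rows: 48 65 66 68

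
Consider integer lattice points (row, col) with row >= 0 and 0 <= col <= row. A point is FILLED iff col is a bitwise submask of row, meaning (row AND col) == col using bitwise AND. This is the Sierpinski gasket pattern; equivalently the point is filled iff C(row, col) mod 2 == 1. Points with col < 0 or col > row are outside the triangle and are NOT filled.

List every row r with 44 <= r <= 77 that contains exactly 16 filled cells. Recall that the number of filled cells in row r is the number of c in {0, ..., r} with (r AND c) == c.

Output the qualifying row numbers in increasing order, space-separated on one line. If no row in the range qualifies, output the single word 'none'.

Answer: 45 46 51 53 54 57 58 60 71 75 77

Derivation:
Row r has 2^popcount(r) filled cells, so we need popcount(r) = log2(16) = 4.
Scan r = 44..77 and keep those with exactly 4 one-bits:
r=44=101100 popcount=3 -> skip
r=45=101101 popcount=4 -> KEEP
r=46=101110 popcount=4 -> KEEP
r=47=101111 popcount=5 -> skip
r=48=110000 popcount=2 -> skip
r=49=110001 popcount=3 -> skip
r=50=110010 popcount=3 -> skip
r=51=110011 popcount=4 -> KEEP
r=52=110100 popcount=3 -> skip
r=53=110101 popcount=4 -> KEEP
r=54=110110 popcount=4 -> KEEP
r=55=110111 popcount=5 -> skip
r=56=111000 popcount=3 -> skip
r=57=111001 popcount=4 -> KEEP
r=58=111010 popcount=4 -> KEEP
r=59=111011 popcount=5 -> skip
r=60=111100 popcount=4 -> KEEP
r=61=111101 popcount=5 -> skip
r=62=111110 popcount=5 -> skip
r=63=111111 popcount=6 -> skip
r=64=1000000 popcount=1 -> skip
r=65=1000001 popcount=2 -> skip
r=66=1000010 popcount=2 -> skip
r=67=1000011 popcount=3 -> skip
r=68=1000100 popcount=2 -> skip
r=69=1000101 popcount=3 -> skip
r=70=1000110 popcount=3 -> skip
r=71=1000111 popcount=4 -> KEEP
r=72=1001000 popcount=2 -> skip
r=73=1001001 popcount=3 -> skip
r=74=1001010 popcount=3 -> skip
r=75=1001011 popcount=4 -> KEEP
r=76=1001100 popcount=3 -> skip
r=77=1001101 popcount=4 -> KEEP
Kept rows: 45 46 51 53 54 57 58 60 71 75 77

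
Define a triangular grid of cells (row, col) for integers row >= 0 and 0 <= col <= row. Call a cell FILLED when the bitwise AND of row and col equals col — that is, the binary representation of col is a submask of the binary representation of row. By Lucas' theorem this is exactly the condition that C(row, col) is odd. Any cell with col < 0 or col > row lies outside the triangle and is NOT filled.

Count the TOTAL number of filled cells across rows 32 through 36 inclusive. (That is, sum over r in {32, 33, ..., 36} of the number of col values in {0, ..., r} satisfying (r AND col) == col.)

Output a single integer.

Answer: 22

Derivation:
r32=100000 pc1: +2 =2
r33=100001 pc2: +4 =6
r34=100010 pc2: +4 =10
r35=100011 pc3: +8 =18
r36=100100 pc2: +4 =22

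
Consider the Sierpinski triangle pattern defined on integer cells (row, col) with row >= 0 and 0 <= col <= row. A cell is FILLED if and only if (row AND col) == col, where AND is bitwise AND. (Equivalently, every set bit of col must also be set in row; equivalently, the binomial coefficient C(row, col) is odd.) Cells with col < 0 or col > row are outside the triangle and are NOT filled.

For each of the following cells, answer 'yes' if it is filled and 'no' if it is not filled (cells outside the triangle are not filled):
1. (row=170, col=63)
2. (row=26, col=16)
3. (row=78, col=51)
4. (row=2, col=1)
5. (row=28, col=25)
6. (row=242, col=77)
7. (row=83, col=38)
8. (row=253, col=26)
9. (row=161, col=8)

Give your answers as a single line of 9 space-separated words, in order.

(170,63): row=0b10101010, col=0b111111, row AND col = 0b101010 = 42; 42 != 63 -> empty
(26,16): row=0b11010, col=0b10000, row AND col = 0b10000 = 16; 16 == 16 -> filled
(78,51): row=0b1001110, col=0b110011, row AND col = 0b10 = 2; 2 != 51 -> empty
(2,1): row=0b10, col=0b1, row AND col = 0b0 = 0; 0 != 1 -> empty
(28,25): row=0b11100, col=0b11001, row AND col = 0b11000 = 24; 24 != 25 -> empty
(242,77): row=0b11110010, col=0b1001101, row AND col = 0b1000000 = 64; 64 != 77 -> empty
(83,38): row=0b1010011, col=0b100110, row AND col = 0b10 = 2; 2 != 38 -> empty
(253,26): row=0b11111101, col=0b11010, row AND col = 0b11000 = 24; 24 != 26 -> empty
(161,8): row=0b10100001, col=0b1000, row AND col = 0b0 = 0; 0 != 8 -> empty

Answer: no yes no no no no no no no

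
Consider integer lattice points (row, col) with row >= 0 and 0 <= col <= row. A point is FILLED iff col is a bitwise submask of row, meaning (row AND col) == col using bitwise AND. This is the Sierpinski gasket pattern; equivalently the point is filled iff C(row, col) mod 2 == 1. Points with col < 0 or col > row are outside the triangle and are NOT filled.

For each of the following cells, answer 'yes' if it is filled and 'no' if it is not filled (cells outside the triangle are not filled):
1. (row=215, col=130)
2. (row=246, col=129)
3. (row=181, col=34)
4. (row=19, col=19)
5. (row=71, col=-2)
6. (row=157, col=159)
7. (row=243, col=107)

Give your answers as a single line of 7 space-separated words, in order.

(215,130): row=0b11010111, col=0b10000010, row AND col = 0b10000010 = 130; 130 == 130 -> filled
(246,129): row=0b11110110, col=0b10000001, row AND col = 0b10000000 = 128; 128 != 129 -> empty
(181,34): row=0b10110101, col=0b100010, row AND col = 0b100000 = 32; 32 != 34 -> empty
(19,19): row=0b10011, col=0b10011, row AND col = 0b10011 = 19; 19 == 19 -> filled
(71,-2): col outside [0, 71] -> not filled
(157,159): col outside [0, 157] -> not filled
(243,107): row=0b11110011, col=0b1101011, row AND col = 0b1100011 = 99; 99 != 107 -> empty

Answer: yes no no yes no no no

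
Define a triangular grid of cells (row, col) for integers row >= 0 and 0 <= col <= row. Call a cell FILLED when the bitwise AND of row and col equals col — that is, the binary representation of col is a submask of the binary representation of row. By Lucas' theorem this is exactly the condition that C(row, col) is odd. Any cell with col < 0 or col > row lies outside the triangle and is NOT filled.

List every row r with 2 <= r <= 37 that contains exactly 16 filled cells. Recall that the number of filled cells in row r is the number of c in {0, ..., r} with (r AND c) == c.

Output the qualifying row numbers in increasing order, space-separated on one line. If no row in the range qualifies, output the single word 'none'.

Answer: 15 23 27 29 30

Derivation:
Row r has 2^popcount(r) filled cells, so we need popcount(r) = log2(16) = 4.
Scan r = 2..37 and keep those with exactly 4 one-bits:
r=2=10 popcount=1 -> skip
r=3=11 popcount=2 -> skip
r=4=100 popcount=1 -> skip
r=5=101 popcount=2 -> skip
r=6=110 popcount=2 -> skip
r=7=111 popcount=3 -> skip
r=8=1000 popcount=1 -> skip
r=9=1001 popcount=2 -> skip
r=10=1010 popcount=2 -> skip
r=11=1011 popcount=3 -> skip
r=12=1100 popcount=2 -> skip
r=13=1101 popcount=3 -> skip
r=14=1110 popcount=3 -> skip
r=15=1111 popcount=4 -> KEEP
r=16=10000 popcount=1 -> skip
r=17=10001 popcount=2 -> skip
r=18=10010 popcount=2 -> skip
r=19=10011 popcount=3 -> skip
r=20=10100 popcount=2 -> skip
r=21=10101 popcount=3 -> skip
r=22=10110 popcount=3 -> skip
r=23=10111 popcount=4 -> KEEP
r=24=11000 popcount=2 -> skip
r=25=11001 popcount=3 -> skip
r=26=11010 popcount=3 -> skip
r=27=11011 popcount=4 -> KEEP
r=28=11100 popcount=3 -> skip
r=29=11101 popcount=4 -> KEEP
r=30=11110 popcount=4 -> KEEP
r=31=11111 popcount=5 -> skip
r=32=100000 popcount=1 -> skip
r=33=100001 popcount=2 -> skip
r=34=100010 popcount=2 -> skip
r=35=100011 popcount=3 -> skip
r=36=100100 popcount=2 -> skip
r=37=100101 popcount=3 -> skip
Kept rows: 15 23 27 29 30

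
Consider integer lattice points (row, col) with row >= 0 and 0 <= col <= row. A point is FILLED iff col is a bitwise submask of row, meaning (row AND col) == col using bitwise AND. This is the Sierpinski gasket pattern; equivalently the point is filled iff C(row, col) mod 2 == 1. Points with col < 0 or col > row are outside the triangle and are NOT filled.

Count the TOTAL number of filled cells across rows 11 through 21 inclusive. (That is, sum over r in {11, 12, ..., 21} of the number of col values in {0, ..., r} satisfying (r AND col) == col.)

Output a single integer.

Answer: 74

Derivation:
r11=1011 pc3: +8 =8
r12=1100 pc2: +4 =12
r13=1101 pc3: +8 =20
r14=1110 pc3: +8 =28
r15=1111 pc4: +16 =44
r16=10000 pc1: +2 =46
r17=10001 pc2: +4 =50
r18=10010 pc2: +4 =54
r19=10011 pc3: +8 =62
r20=10100 pc2: +4 =66
r21=10101 pc3: +8 =74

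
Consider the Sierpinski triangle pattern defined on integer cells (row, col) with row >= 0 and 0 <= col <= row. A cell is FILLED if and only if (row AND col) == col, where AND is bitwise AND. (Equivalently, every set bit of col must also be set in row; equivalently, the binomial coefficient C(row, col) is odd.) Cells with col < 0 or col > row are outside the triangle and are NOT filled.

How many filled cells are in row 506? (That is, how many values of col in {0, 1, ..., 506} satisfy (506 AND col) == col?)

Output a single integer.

506 in binary = 111111010
popcount(506) = number of 1-bits in 111111010 = 7
A col c satisfies (506 AND c) == c iff every set bit of c is also set in 506; each of the 7 set bits of 506 can independently be on or off in c.
count = 2^7 = 128

Answer: 128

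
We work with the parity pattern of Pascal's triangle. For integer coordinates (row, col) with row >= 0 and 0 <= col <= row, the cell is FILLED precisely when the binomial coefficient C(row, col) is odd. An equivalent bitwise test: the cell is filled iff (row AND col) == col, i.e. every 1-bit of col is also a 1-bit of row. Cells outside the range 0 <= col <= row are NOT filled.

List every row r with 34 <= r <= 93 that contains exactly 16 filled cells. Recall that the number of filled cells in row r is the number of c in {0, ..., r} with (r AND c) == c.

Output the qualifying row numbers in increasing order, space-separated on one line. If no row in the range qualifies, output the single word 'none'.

Row r has 2^popcount(r) filled cells, so we need popcount(r) = log2(16) = 4.
Scan r = 34..93 and keep those with exactly 4 one-bits:
r=34=100010 popcount=2 -> skip
r=35=100011 popcount=3 -> skip
r=36=100100 popcount=2 -> skip
r=37=100101 popcount=3 -> skip
r=38=100110 popcount=3 -> skip
r=39=100111 popcount=4 -> KEEP
r=40=101000 popcount=2 -> skip
r=41=101001 popcount=3 -> skip
r=42=101010 popcount=3 -> skip
r=43=101011 popcount=4 -> KEEP
r=44=101100 popcount=3 -> skip
r=45=101101 popcount=4 -> KEEP
r=46=101110 popcount=4 -> KEEP
r=47=101111 popcount=5 -> skip
r=48=110000 popcount=2 -> skip
r=49=110001 popcount=3 -> skip
r=50=110010 popcount=3 -> skip
r=51=110011 popcount=4 -> KEEP
r=52=110100 popcount=3 -> skip
r=53=110101 popcount=4 -> KEEP
r=54=110110 popcount=4 -> KEEP
r=55=110111 popcount=5 -> skip
r=56=111000 popcount=3 -> skip
r=57=111001 popcount=4 -> KEEP
r=58=111010 popcount=4 -> KEEP
r=59=111011 popcount=5 -> skip
r=60=111100 popcount=4 -> KEEP
r=61=111101 popcount=5 -> skip
r=62=111110 popcount=5 -> skip
r=63=111111 popcount=6 -> skip
r=64=1000000 popcount=1 -> skip
r=65=1000001 popcount=2 -> skip
r=66=1000010 popcount=2 -> skip
r=67=1000011 popcount=3 -> skip
r=68=1000100 popcount=2 -> skip
r=69=1000101 popcount=3 -> skip
r=70=1000110 popcount=3 -> skip
r=71=1000111 popcount=4 -> KEEP
r=72=1001000 popcount=2 -> skip
r=73=1001001 popcount=3 -> skip
r=74=1001010 popcount=3 -> skip
r=75=1001011 popcount=4 -> KEEP
r=76=1001100 popcount=3 -> skip
r=77=1001101 popcount=4 -> KEEP
r=78=1001110 popcount=4 -> KEEP
r=79=1001111 popcount=5 -> skip
r=80=1010000 popcount=2 -> skip
r=81=1010001 popcount=3 -> skip
r=82=1010010 popcount=3 -> skip
r=83=1010011 popcount=4 -> KEEP
r=84=1010100 popcount=3 -> skip
r=85=1010101 popcount=4 -> KEEP
r=86=1010110 popcount=4 -> KEEP
r=87=1010111 popcount=5 -> skip
r=88=1011000 popcount=3 -> skip
r=89=1011001 popcount=4 -> KEEP
r=90=1011010 popcount=4 -> KEEP
r=91=1011011 popcount=5 -> skip
r=92=1011100 popcount=4 -> KEEP
r=93=1011101 popcount=5 -> skip
Kept rows: 39 43 45 46 51 53 54 57 58 60 71 75 77 78 83 85 86 89 90 92

Answer: 39 43 45 46 51 53 54 57 58 60 71 75 77 78 83 85 86 89 90 92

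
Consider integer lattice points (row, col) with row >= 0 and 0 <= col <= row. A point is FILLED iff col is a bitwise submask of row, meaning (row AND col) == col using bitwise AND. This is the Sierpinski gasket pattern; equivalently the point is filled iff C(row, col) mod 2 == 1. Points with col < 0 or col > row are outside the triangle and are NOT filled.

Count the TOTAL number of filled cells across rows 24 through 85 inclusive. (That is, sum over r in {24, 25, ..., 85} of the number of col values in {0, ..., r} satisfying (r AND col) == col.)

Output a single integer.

Answer: 816

Derivation:
r24=11000 pc2: +4 =4
r25=11001 pc3: +8 =12
r26=11010 pc3: +8 =20
r27=11011 pc4: +16 =36
r28=11100 pc3: +8 =44
r29=11101 pc4: +16 =60
r30=11110 pc4: +16 =76
r31=11111 pc5: +32 =108
r32=100000 pc1: +2 =110
r33=100001 pc2: +4 =114
r34=100010 pc2: +4 =118
r35=100011 pc3: +8 =126
r36=100100 pc2: +4 =130
r37=100101 pc3: +8 =138
r38=100110 pc3: +8 =146
r39=100111 pc4: +16 =162
r40=101000 pc2: +4 =166
r41=101001 pc3: +8 =174
r42=101010 pc3: +8 =182
r43=101011 pc4: +16 =198
r44=101100 pc3: +8 =206
r45=101101 pc4: +16 =222
r46=101110 pc4: +16 =238
r47=101111 pc5: +32 =270
r48=110000 pc2: +4 =274
r49=110001 pc3: +8 =282
r50=110010 pc3: +8 =290
r51=110011 pc4: +16 =306
r52=110100 pc3: +8 =314
r53=110101 pc4: +16 =330
r54=110110 pc4: +16 =346
r55=110111 pc5: +32 =378
r56=111000 pc3: +8 =386
r57=111001 pc4: +16 =402
r58=111010 pc4: +16 =418
r59=111011 pc5: +32 =450
r60=111100 pc4: +16 =466
r61=111101 pc5: +32 =498
r62=111110 pc5: +32 =530
r63=111111 pc6: +64 =594
r64=1000000 pc1: +2 =596
r65=1000001 pc2: +4 =600
r66=1000010 pc2: +4 =604
r67=1000011 pc3: +8 =612
r68=1000100 pc2: +4 =616
r69=1000101 pc3: +8 =624
r70=1000110 pc3: +8 =632
r71=1000111 pc4: +16 =648
r72=1001000 pc2: +4 =652
r73=1001001 pc3: +8 =660
r74=1001010 pc3: +8 =668
r75=1001011 pc4: +16 =684
r76=1001100 pc3: +8 =692
r77=1001101 pc4: +16 =708
r78=1001110 pc4: +16 =724
r79=1001111 pc5: +32 =756
r80=1010000 pc2: +4 =760
r81=1010001 pc3: +8 =768
r82=1010010 pc3: +8 =776
r83=1010011 pc4: +16 =792
r84=1010100 pc3: +8 =800
r85=1010101 pc4: +16 =816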